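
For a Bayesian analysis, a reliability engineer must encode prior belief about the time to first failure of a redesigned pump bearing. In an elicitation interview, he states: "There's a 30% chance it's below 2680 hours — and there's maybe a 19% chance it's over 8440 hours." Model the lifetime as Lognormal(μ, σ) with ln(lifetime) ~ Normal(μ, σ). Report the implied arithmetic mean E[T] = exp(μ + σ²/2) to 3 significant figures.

E[T] ≈ 5750 hours

If T ~ Lognormal(μ,σ) then ln T ~ Normal(μ,σ), so the p-quantile of ln T is μ + z_p·σ.
ln(2680) = 7.894 and ln(8440) = 9.041; z_{0.3} = -0.5244, z_{0.81} = 0.8779.
σ = (9.041 − 7.894)/(0.8779 − (-0.5244)) = 0.818.
μ = 7.894 − (-0.5244)·0.818 = 8.323.
E[T] = exp(μ + σ²/2) = exp(8.323 + 0.3346) = 5750 hours.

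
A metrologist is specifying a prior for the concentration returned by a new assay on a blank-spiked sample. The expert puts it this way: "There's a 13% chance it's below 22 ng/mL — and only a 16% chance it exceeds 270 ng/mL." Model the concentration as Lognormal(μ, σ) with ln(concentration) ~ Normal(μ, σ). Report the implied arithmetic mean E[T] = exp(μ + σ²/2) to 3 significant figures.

If T ~ Lognormal(μ,σ) then ln T ~ Normal(μ,σ), so the p-quantile of ln T is μ + z_p·σ.
ln(22) = 3.091 and ln(270) = 5.598; z_{0.13} = -1.126, z_{0.84} = 0.9945.
σ = (5.598 − 3.091)/(0.9945 − (-1.126)) = 1.182.
μ = 3.091 − (-1.126)·1.182 = 4.423.
E[T] = exp(μ + σ²/2) = exp(4.423 + 0.6989) = 168 ng/mL.

E[T] ≈ 168 ng/mL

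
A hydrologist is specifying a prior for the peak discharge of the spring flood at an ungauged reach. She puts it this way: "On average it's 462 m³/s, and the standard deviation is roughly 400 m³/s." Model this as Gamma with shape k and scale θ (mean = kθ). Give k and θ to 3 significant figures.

k ≈ 1.33, θ ≈ 346

For Gamma(k, scale θ): mean = kθ, variance = kθ², so CV = 1/√k.
CV = SD/mean = 400/462 = 0.8658, hence k = 1/CV² = 1.33.
Then θ = mean/k = 462/1.33 = 346.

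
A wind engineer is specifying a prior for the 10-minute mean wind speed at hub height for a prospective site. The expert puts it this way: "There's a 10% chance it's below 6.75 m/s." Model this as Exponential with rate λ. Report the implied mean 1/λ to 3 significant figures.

mean ≈ 64.1 m/s

P(T < 6.75) = 1 − e^(−λ·6.75) = 0.1, so λ = −ln(1−0.1)/6.75 = −ln(0.9)/6.75 = 0.0156.
Mean = 1/λ = 64.1 m/s.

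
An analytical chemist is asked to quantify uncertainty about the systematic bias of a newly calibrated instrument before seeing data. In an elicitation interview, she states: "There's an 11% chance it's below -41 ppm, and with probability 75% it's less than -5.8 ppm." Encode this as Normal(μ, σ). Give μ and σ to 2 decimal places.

μ = -18.29, σ = 18.52

The p-quantile of Normal(μ,σ) is μ + z_p·σ, with z_{0.11} = -1.227 and z_{0.75} = 0.6745.
Eliminate σ: μ = (z₂·x₁ − z₁·x₂)/(z₂ − z₁) = (0.6745·-41 − (-1.227)·-5.8)/1.901 = -18.29.
Then σ = (x₂ − x₁)/(z₂ − z₁) = (-5.8 − -41)/1.901 = 18.52.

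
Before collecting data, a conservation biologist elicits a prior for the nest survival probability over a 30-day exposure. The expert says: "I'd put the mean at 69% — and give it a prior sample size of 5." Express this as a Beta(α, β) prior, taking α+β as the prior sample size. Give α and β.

α = 3.45, β = 1.55

Under the effective-sample-size interpretation, Beta(α, β) has prior mean α/(α+β) and prior sample size α+β.
So α+β = 5 and α/(α+β) = 0.69, giving α = 0.69·5 = 3.45 and β = 5 − 3.45 = 1.55.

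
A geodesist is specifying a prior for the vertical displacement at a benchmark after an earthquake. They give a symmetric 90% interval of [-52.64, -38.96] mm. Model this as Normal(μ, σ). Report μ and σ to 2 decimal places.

μ = -45.80, σ = 4.16

A symmetric 90% interval runs μ ± z·σ with z = 1.645.
Half-width = 6.84, so σ = 6.84/1.645 = 4.16.
μ is the interval midpoint, -45.80.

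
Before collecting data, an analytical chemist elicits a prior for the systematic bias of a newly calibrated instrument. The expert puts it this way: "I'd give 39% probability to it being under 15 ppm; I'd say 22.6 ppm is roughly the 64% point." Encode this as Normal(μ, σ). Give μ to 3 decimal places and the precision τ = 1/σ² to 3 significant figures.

μ = 18.328, τ = 0.00704

For Normal(μ,σ), the p-quantile is μ + z_p·σ. Here z_{0.39} = -0.2793, z_{0.64} = 0.3585.
So 15 = μ − 0.2793σ and 22.6 = μ + 0.3585σ.
Subtracting: σ = (22.6 − 15)/(0.3585 − (-0.2793)) = 11.916.
Then μ = 15 − (-0.2793)·11.916 = 18.328.
Precision τ = 1/σ² = 1/11.92² = 0.00704.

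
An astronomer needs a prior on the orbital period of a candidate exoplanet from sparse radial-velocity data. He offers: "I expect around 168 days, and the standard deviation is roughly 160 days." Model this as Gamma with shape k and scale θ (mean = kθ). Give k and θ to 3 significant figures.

k ≈ 1.1, θ ≈ 152

For Gamma(k, scale θ): mean = kθ, variance = kθ², so CV = 1/√k.
CV = SD/mean = 160/168 = 0.9524, hence k = 1/CV² = 1.1.
Then θ = mean/k = 168/1.1 = 152.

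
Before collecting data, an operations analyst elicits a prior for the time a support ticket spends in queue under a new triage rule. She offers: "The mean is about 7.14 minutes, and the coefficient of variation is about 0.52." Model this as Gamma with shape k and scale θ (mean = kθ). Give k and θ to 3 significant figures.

For Gamma(k, scale θ): mean = kθ, variance = kθ², so CV = 1/√k.
CV = 0.52, hence k = 1/CV² = 3.7.
Then θ = mean/k = 7.14/3.7 = 1.93.

k ≈ 3.7, θ ≈ 1.93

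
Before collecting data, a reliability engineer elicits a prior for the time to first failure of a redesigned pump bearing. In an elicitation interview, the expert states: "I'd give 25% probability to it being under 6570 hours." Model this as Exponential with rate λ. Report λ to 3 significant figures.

λ ≈ 4.38e-05

P(T < 6570.0) = 1 − e^(−λ·6570.0) = 0.25, so λ = −ln(1−0.25)/6570.0 = −ln(0.75)/6570.0 = 4.38e-05.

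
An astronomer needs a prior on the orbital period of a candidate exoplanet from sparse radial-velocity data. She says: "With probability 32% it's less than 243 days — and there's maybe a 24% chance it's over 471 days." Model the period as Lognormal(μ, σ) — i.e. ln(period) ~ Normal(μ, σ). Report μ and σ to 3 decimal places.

μ ≈ 5.757, σ ≈ 0.564

If T ~ Lognormal(μ,σ) then ln T ~ Normal(μ,σ), so the p-quantile of ln T is μ + z_p·σ.
ln(243) = 5.493 and ln(471) = 6.155; z_{0.32} = -0.4677, z_{0.76} = 0.7063.
σ = (6.155 − 5.493)/(0.7063 − (-0.4677)) = 0.564.
μ = 5.493 − (-0.4677)·0.564 = 5.757.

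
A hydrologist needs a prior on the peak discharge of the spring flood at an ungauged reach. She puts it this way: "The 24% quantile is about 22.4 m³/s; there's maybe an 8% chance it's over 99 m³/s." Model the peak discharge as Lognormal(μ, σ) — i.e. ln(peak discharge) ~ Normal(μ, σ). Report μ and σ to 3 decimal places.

If T ~ Lognormal(μ,σ) then ln T ~ Normal(μ,σ), so the p-quantile of ln T is μ + z_p·σ.
ln(22.4) = 3.109 and ln(99) = 4.595; z_{0.24} = -0.7063, z_{0.92} = 1.405.
σ = (4.595 − 3.109)/(1.405 − (-0.7063)) = 0.704.
μ = 3.109 − (-0.7063)·0.704 = 3.606.

μ ≈ 3.606, σ ≈ 0.704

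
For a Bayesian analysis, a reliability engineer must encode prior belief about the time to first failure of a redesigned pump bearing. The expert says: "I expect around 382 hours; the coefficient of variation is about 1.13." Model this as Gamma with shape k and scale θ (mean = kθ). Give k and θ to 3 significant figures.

k ≈ 0.783, θ ≈ 488

For Gamma(k, scale θ): mean = kθ, variance = kθ², so CV = 1/√k.
CV = 1.13, hence k = 1/CV² = 0.783.
Then θ = mean/k = 382/0.783 = 488.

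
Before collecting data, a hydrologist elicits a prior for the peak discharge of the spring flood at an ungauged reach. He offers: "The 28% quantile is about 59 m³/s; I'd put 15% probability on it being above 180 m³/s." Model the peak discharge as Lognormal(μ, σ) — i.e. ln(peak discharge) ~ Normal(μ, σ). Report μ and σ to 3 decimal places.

If T ~ Lognormal(μ,σ) then ln T ~ Normal(μ,σ), so the p-quantile of ln T is μ + z_p·σ.
ln(59) = 4.078 and ln(180) = 5.193; z_{0.28} = -0.5828, z_{0.85} = 1.036.
σ = (5.193 − 4.078)/(1.036 − (-0.5828)) = 0.689.
μ = 4.078 − (-0.5828)·0.689 = 4.479.

μ ≈ 4.479, σ ≈ 0.689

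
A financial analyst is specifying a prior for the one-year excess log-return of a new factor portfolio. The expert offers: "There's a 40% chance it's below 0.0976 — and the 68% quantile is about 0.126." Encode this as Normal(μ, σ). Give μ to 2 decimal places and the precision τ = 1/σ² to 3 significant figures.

μ = 0.11, τ = 645

For Normal(μ,σ), the p-quantile is μ + z_p·σ. Here z_{0.4} = -0.2533, z_{0.68} = 0.4677.
So 0.0976 = μ − 0.2533σ and 0.126 = μ + 0.4677σ.
Subtracting: σ = (0.126 − 0.0976)/(0.4677 − (-0.2533)) = 0.04.
Then μ = 0.0976 − (-0.2533)·0.04 = 0.11.
Precision τ = 1/σ² = 1/0.03939² = 645.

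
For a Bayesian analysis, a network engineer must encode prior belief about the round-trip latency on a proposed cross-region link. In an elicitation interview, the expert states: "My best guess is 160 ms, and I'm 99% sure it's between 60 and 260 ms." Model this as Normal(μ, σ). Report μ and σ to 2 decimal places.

A symmetric 99% interval runs μ ± z·σ with z = 2.576.
Half-width = 100, so σ = 100/2.576 = 38.82.
μ is the stated best guess, 160.00.

μ = 160.00, σ = 38.82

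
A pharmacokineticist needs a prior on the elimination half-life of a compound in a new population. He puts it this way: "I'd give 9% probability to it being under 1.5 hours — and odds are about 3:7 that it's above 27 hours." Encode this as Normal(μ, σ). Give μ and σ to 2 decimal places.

μ = 19.83, σ = 13.67

For Normal(μ,σ), the p-quantile is μ + z_p·σ. Here z_{0.09} = -1.341, z_{0.7} = 0.5244.
So 1.5 = μ − 1.341σ and 27 = μ + 0.5244σ.
Subtracting: σ = (27 − 1.5)/(0.5244 − (-1.341)) = 13.67.
Then μ = 1.5 − (-1.341)·13.67 = 19.83.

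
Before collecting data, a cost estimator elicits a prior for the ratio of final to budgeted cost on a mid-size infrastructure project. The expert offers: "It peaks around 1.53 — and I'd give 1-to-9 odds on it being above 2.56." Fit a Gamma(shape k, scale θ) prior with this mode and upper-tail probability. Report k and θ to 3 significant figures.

Gamma(k,θ) with k>1 has mode (k−1)θ, so θ = 1.53/(k−1).
Need P(X < 2.56) = 0.9 with θ tied to k this way. Start at k = 2, θ = 1.53: P(X<2.56) ≈ 0.498.
Too low — raise k to concentrate. Iterating converges to k ≈ 8.13.
Then θ = 1.53/(8.13−1) ≈ 0.215.

k ≈ 8.13, θ ≈ 0.215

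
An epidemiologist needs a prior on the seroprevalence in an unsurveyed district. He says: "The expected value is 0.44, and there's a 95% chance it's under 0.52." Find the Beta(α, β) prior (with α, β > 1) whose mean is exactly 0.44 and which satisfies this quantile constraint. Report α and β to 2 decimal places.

α ≈ 46.20, β ≈ 58.81

With mean 0.44 fixed, write α = 0.44s, β = 0.56s where s = α+β.
Need P(θ < 0.52) = 0.95 under Beta(0.44s, 0.56s). Normal approximation: (q−m)/√(m(1−m)/s) ≈ z_{0.95} = 1.64, so s ≈ 0.44·0.56·(1.64)²/(0.52−0.44)² = 104.2.
At s = 104.2: P(θ<0.52) ≈ 0.949. Adjusting to match 0.95 gives s ≈ 105.01.
So α = 0.44·105.01 ≈ 46.20, β = 0.56·105.01 ≈ 58.81.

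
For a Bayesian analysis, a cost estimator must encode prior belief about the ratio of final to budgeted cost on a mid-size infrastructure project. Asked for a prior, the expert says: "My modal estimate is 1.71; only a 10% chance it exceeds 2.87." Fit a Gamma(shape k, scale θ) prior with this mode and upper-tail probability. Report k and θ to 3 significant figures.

k ≈ 8.05, θ ≈ 0.243

Gamma(k,θ) with k>1 has mode (k−1)θ, so θ = 1.71/(k−1).
Need P(X < 2.87) = 0.9 with θ tied to k this way. Start at k = 2, θ = 1.71: P(X<2.87) ≈ 0.500.
Too low — raise k to concentrate. Iterating converges to k ≈ 8.05.
Then θ = 1.71/(8.05−1) ≈ 0.243.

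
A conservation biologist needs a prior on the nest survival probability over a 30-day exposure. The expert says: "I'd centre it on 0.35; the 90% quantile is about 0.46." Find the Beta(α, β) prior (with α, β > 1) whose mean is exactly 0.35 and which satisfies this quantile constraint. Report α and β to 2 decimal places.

With mean 0.35 fixed, write α = 0.35s, β = 0.65s where s = α+β.
Need P(θ < 0.46) = 0.9 under Beta(0.35s, 0.65s). Normal approximation: (q−m)/√(m(1−m)/s) ≈ z_{0.9} = 1.28, so s ≈ 0.35·0.65·(1.28)²/(0.46−0.35)² = 30.9.
At s = 30.9: P(θ<0.46) ≈ 0.897. Adjusting to match 0.9 gives s ≈ 31.65.
So α = 0.35·31.65 ≈ 11.08, β = 0.65·31.65 ≈ 20.57.

α ≈ 11.08, β ≈ 20.57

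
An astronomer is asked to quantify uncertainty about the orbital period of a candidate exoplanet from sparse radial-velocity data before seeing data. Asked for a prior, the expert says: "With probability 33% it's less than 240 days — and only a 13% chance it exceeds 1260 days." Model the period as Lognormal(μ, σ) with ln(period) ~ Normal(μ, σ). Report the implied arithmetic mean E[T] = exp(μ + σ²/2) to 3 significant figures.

If T ~ Lognormal(μ,σ) then ln T ~ Normal(μ,σ), so the p-quantile of ln T is μ + z_p·σ.
ln(240) = 5.481 and ln(1260) = 7.139; z_{0.33} = -0.4399, z_{0.87} = 1.126.
σ = (7.139 − 5.481)/(1.126 − (-0.4399)) = 1.059.
μ = 5.481 − (-0.4399)·1.059 = 5.946.
E[T] = exp(μ + σ²/2) = exp(5.946 + 0.5604) = 670 days.

E[T] ≈ 670 days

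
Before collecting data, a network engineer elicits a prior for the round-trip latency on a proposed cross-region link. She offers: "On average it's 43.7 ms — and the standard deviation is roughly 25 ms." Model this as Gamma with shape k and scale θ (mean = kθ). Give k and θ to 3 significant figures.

k ≈ 3.06, θ ≈ 14.3

For Gamma(k, scale θ): mean = kθ, variance = kθ², so CV = 1/√k.
CV = SD/mean = 25/43.7 = 0.5721, hence k = 1/CV² = 3.06.
Then θ = mean/k = 43.7/3.06 = 14.3.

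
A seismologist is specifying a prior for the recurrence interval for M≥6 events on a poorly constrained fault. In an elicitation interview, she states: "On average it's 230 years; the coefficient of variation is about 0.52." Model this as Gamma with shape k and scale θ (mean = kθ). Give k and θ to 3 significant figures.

For Gamma(k, scale θ): mean = kθ, variance = kθ², so CV = 1/√k.
CV = 0.52, hence k = 1/CV² = 3.7.
Then θ = mean/k = 230/3.7 = 62.2.

k ≈ 3.7, θ ≈ 62.2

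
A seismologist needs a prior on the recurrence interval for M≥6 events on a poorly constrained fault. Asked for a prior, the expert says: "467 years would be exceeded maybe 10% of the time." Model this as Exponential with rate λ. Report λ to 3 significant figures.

P(T > 467.0) = e^(−λ·467.0) = 0.1, so λ = −ln(0.1)/467.0 = 0.00493.

λ ≈ 0.00493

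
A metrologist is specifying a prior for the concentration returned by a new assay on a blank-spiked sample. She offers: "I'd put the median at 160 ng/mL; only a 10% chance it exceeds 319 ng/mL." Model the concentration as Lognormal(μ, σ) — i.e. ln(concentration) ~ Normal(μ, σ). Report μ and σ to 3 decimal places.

If T ~ Lognormal(μ,σ) then ln T ~ Normal(μ,σ), so the p-quantile of ln T is μ + z_p·σ.
ln(160) = 5.075 and ln(319) = 5.765; z_{0.5} = 0, z_{0.9} = 1.282.
σ = (5.765 − 5.075)/(1.282 − (0)) = 0.538.
μ = 5.075 − (0)·0.538 = 5.075.

μ ≈ 5.075, σ ≈ 0.538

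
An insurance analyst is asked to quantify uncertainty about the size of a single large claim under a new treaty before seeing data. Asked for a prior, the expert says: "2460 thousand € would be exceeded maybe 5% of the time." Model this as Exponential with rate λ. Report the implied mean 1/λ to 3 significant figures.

P(T > 2460.0) = e^(−λ·2460.0) = 0.05, so λ = −ln(0.05)/2460.0 = 0.00122.
Mean = 1/λ = 821 thousand €.

mean ≈ 821 thousand €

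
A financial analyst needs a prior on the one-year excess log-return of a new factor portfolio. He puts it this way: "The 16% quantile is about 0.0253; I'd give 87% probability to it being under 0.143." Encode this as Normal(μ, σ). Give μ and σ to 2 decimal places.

The p-quantile of Normal(μ,σ) is μ + z_p·σ, with z_{0.16} = -0.9945 and z_{0.87} = 1.126.
Eliminate σ: μ = (z₂·x₁ − z₁·x₂)/(z₂ − z₁) = (1.126·0.0253 − (-0.9945)·0.143)/2.121 = 0.08.
Then σ = (x₂ − x₁)/(z₂ − z₁) = (0.143 − 0.0253)/2.121 = 0.06.

μ = 0.08, σ = 0.06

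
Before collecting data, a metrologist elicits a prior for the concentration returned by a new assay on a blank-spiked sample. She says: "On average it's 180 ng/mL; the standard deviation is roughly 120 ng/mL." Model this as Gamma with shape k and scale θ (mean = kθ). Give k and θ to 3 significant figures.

k ≈ 2.25, θ ≈ 80

For Gamma(k, scale θ): mean = kθ, variance = kθ², so CV = 1/√k.
CV = SD/mean = 120/180 = 0.6667, hence k = 1/CV² = 2.25.
Then θ = mean/k = 180/2.25 = 80.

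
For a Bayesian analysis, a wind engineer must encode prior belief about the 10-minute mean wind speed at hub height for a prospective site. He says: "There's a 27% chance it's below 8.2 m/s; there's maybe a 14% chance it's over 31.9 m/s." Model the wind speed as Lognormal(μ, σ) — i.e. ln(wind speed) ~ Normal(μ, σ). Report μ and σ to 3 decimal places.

If T ~ Lognormal(μ,σ) then ln T ~ Normal(μ,σ), so the p-quantile of ln T is μ + z_p·σ.
ln(8.2) = 2.104 and ln(31.9) = 3.463; z_{0.27} = -0.6128, z_{0.86} = 1.08.
σ = (3.463 − 2.104)/(1.08 − (-0.6128)) = 0.802.
μ = 2.104 − (-0.6128)·0.802 = 2.596.

μ ≈ 2.596, σ ≈ 0.802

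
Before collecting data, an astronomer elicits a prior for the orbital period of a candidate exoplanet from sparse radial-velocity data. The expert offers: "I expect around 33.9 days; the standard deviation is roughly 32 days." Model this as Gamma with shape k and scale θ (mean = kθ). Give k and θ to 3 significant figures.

For Gamma(k, scale θ): mean = kθ, variance = kθ², so CV = 1/√k.
CV = SD/mean = 32/33.9 = 0.944, hence k = 1/CV² = 1.12.
Then θ = mean/k = 33.9/1.12 = 30.2.

k ≈ 1.12, θ ≈ 30.2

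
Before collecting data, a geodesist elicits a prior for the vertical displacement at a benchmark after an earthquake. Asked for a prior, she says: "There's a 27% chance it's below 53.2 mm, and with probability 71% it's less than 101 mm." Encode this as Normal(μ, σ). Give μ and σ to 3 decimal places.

μ = 78.318, σ = 40.988

For Normal(μ,σ), the p-quantile is μ + z_p·σ. Here z_{0.27} = -0.6128, z_{0.71} = 0.5534.
So 53.2 = μ − 0.6128σ and 101 = μ + 0.5534σ.
Subtracting: σ = (101 − 53.2)/(0.5534 − (-0.6128)) = 40.988.
Then μ = 53.2 − (-0.6128)·40.988 = 78.318.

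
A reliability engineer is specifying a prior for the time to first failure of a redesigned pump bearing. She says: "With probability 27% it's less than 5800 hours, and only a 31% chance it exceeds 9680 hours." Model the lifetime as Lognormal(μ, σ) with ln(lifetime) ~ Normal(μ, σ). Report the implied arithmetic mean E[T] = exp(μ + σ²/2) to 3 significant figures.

E[T] ≈ 8570 hours

If T ~ Lognormal(μ,σ) then ln T ~ Normal(μ,σ), so the p-quantile of ln T is μ + z_p·σ.
ln(5800) = 8.666 and ln(9680) = 9.178; z_{0.27} = -0.6128, z_{0.69} = 0.4959.
σ = (9.178 − 8.666)/(0.4959 − (-0.6128)) = 0.462.
μ = 8.666 − (-0.6128)·0.462 = 8.949.
E[T] = exp(μ + σ²/2) = exp(8.949 + 0.1067) = 8570 hours.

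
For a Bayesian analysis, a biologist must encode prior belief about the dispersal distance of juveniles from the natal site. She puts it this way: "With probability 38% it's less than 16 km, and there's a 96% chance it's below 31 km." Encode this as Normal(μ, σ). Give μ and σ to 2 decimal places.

μ = 18.23, σ = 7.30

For Normal(μ,σ), the p-quantile is μ + z_p·σ. Here z_{0.38} = -0.3055, z_{0.96} = 1.751.
So 16 = μ − 0.3055σ and 31 = μ + 1.751σ.
Subtracting: σ = (31 − 16)/(1.751 − (-0.3055)) = 7.30.
Then μ = 16 − (-0.3055)·7.30 = 18.23.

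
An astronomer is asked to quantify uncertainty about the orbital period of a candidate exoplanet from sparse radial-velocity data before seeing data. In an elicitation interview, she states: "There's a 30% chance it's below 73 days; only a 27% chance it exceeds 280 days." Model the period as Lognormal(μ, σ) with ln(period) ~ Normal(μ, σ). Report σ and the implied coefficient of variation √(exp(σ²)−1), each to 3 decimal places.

σ ≈ 1.182, CV ≈ 1.745

If T ~ Lognormal(μ,σ) then ln T ~ Normal(μ,σ), so the p-quantile of ln T is μ + z_p·σ.
ln(73) = 4.29 and ln(280) = 5.635; z_{0.3} = -0.5244, z_{0.73} = 0.6128.
σ = (5.635 − 4.29)/(0.6128 − (-0.5244)) = 1.182.
μ = 4.29 − (-0.5244)·1.182 = 4.910.
CV = √(exp(σ²)−1) = √(exp(1.3974)−1) = 1.745.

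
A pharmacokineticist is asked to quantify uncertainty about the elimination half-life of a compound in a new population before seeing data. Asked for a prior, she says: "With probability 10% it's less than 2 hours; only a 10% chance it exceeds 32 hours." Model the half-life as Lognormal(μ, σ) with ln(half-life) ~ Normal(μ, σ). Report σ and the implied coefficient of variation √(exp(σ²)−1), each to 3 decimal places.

σ ≈ 1.082, CV ≈ 1.491

If T ~ Lognormal(μ,σ) then ln T ~ Normal(μ,σ), so the p-quantile of ln T is μ + z_p·σ.
ln(2) = 0.6931 and ln(32) = 3.466; z_{0.1} = -1.282, z_{0.9} = 1.282.
σ = (3.466 − 0.6931)/(1.282 − (-1.282)) = 1.082.
μ = 0.6931 − (-1.282)·1.082 = 2.079.
CV = √(exp(σ²)−1) = √(exp(1.1701)−1) = 1.491.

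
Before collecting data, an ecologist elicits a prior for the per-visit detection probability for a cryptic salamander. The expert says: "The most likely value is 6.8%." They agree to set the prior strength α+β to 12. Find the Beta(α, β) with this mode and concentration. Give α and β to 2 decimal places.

α = 1.68, β = 10.32

For α,β > 1 the Beta mode is (α−1)/(α+β−2). With α+β = 12, the mode is (α−1)/10.
Set (α−1)/10 = 0.068 → α = 1 + 0.068·10 = 1.68.
β = 12 − α = 10.32.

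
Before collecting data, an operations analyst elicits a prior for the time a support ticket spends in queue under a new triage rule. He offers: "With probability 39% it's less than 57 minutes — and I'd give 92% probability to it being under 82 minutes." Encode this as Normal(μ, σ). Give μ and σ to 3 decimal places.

μ = 61.146, σ = 14.842

The p-quantile of Normal(μ,σ) is μ + z_p·σ, with z_{0.39} = -0.2793 and z_{0.92} = 1.405.
Eliminate σ: μ = (z₂·x₁ − z₁·x₂)/(z₂ − z₁) = (1.405·57 − (-0.2793)·82)/1.684 = 61.146.
Then σ = (x₂ − x₁)/(z₂ − z₁) = (82 − 57)/1.684 = 14.842.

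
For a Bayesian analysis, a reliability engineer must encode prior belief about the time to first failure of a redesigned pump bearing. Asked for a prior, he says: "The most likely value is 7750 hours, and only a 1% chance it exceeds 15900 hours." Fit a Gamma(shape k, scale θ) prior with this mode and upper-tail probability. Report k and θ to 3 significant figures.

k ≈ 10.5, θ ≈ 819

Gamma(k,θ) with k>1 has mode (k−1)θ, so θ = 7750/(k−1).
Need P(X < 15900) = 0.99 with θ tied to k this way. Start at k = 2, θ = 7750: P(X<15900) ≈ 0.608.
Too low — raise k to concentrate. Iterating converges to k ≈ 10.5.
Then θ = 7750/(10.5−1) ≈ 819.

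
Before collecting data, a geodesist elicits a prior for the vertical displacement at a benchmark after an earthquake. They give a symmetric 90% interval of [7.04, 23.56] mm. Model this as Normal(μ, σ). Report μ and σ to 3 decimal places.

μ = 15.300, σ = 5.022

A symmetric 90% interval runs μ ± z·σ with z = 1.645.
Half-width = 8.26, so σ = 8.26/1.645 = 5.022.
μ is the interval midpoint, 15.300.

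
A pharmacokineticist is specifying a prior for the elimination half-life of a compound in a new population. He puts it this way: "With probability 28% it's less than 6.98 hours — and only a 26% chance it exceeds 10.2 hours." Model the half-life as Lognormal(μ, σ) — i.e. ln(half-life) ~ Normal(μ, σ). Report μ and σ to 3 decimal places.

If T ~ Lognormal(μ,σ) then ln T ~ Normal(μ,σ), so the p-quantile of ln T is μ + z_p·σ.
ln(6.98) = 1.943 and ln(10.2) = 2.322; z_{0.28} = -0.5828, z_{0.74} = 0.6433.
σ = (2.322 − 1.943)/(0.6433 − (-0.5828)) = 0.309.
μ = 1.943 − (-0.5828)·0.309 = 2.123.

μ ≈ 2.123, σ ≈ 0.309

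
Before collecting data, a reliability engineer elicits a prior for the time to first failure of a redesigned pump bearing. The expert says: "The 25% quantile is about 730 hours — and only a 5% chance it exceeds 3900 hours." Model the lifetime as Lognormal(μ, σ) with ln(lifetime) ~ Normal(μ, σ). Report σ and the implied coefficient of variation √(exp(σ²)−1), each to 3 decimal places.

σ ≈ 0.722, CV ≈ 0.828

If T ~ Lognormal(μ,σ) then ln T ~ Normal(μ,σ), so the p-quantile of ln T is μ + z_p·σ.
ln(730) = 6.593 and ln(3900) = 8.269; z_{0.25} = -0.6745, z_{0.95} = 1.645.
σ = (8.269 − 6.593)/(1.645 − (-0.6745)) = 0.722.
μ = 6.593 − (-0.6745)·0.722 = 7.080.
CV = √(exp(σ²)−1) = √(exp(0.5220)−1) = 0.828.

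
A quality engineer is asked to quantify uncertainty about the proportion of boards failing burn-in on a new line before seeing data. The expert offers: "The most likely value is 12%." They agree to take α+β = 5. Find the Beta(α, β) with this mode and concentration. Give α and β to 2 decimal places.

For α,β > 1 the Beta mode is (α−1)/(α+β−2). With α+β = 5, the mode is (α−1)/3.
Set (α−1)/3 = 0.12 → α = 1 + 0.12·3 = 1.36.
β = 5 − α = 3.64.

α = 1.36, β = 3.64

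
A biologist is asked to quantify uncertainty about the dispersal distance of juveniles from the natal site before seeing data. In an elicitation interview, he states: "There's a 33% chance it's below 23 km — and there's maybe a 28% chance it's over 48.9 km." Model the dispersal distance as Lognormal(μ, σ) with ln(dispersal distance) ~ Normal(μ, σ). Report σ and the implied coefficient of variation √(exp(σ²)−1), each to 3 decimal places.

If T ~ Lognormal(μ,σ) then ln T ~ Normal(μ,σ), so the p-quantile of ln T is μ + z_p·σ.
ln(23) = 3.135 and ln(48.9) = 3.89; z_{0.33} = -0.4399, z_{0.72} = 0.5828.
σ = (3.89 − 3.135)/(0.5828 − (-0.4399)) = 0.738.
μ = 3.135 − (-0.4399)·0.738 = 3.460.
CV = √(exp(σ²)−1) = √(exp(0.5439)−1) = 0.850.

σ ≈ 0.738, CV ≈ 0.850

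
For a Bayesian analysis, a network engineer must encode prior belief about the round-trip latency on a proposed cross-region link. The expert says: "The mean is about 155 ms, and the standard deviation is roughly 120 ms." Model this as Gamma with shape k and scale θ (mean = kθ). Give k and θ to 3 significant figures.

k ≈ 1.67, θ ≈ 92.9

For Gamma(k, scale θ): mean = kθ, variance = kθ², so CV = 1/√k.
CV = SD/mean = 120/155 = 0.7742, hence k = 1/CV² = 1.67.
Then θ = mean/k = 155/1.67 = 92.9.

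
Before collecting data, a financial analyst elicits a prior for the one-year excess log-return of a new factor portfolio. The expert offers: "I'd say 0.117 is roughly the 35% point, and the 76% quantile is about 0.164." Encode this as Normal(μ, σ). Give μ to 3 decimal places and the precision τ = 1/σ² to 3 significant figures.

The p-quantile of Normal(μ,σ) is μ + z_p·σ, with z_{0.35} = -0.3853 and z_{0.76} = 0.7063.
Eliminate σ: μ = (z₂·x₁ − z₁·x₂)/(z₂ − z₁) = (0.7063·0.117 − (-0.3853)·0.164)/1.092 = 0.134.
Then σ = (x₂ − x₁)/(z₂ − z₁) = (0.164 − 0.117)/1.092 = 0.043.
Precision τ = 1/σ² = 1/0.04306² = 539.

μ = 0.134, τ = 539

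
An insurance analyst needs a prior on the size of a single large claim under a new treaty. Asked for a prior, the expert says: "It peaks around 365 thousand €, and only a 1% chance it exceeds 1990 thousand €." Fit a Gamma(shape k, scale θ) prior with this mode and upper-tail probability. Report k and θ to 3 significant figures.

k ≈ 2.33, θ ≈ 275

Gamma(k,θ) with k>1 has mode (k−1)θ, so θ = 365/(k−1).
Need P(X < 1990) = 0.99 with θ tied to k this way. Start at k = 2, θ = 365: P(X<1990) ≈ 0.972.
Too low — raise k to concentrate. Iterating converges to k ≈ 2.33.
Then θ = 365/(2.33−1) ≈ 275.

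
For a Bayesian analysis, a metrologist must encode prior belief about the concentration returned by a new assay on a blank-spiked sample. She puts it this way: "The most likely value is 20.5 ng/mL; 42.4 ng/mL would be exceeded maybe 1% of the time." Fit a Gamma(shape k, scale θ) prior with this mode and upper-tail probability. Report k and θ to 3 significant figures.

k ≈ 10.2, θ ≈ 2.22

Gamma(k,θ) with k>1 has mode (k−1)θ, so θ = 20.5/(k−1).
Need P(X < 42.4) = 0.99 with θ tied to k this way. Start at k = 2, θ = 20.5: P(X<42.4) ≈ 0.612.
Too low — raise k to concentrate. Iterating converges to k ≈ 10.2.
Then θ = 20.5/(10.2−1) ≈ 2.22.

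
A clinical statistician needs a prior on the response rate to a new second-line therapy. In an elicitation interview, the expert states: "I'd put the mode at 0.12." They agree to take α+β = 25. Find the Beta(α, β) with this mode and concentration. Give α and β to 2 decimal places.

For α,β > 1 the Beta mode is (α−1)/(α+β−2). With α+β = 25, the mode is (α−1)/23.
Set (α−1)/23 = 0.12 → α = 1 + 0.12·23 = 3.76.
β = 25 − α = 21.24.

α = 3.76, β = 21.24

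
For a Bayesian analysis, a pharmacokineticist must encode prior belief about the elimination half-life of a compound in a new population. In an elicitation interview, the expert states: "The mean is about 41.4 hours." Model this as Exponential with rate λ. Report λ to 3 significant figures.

λ ≈ 0.0242

Exponential mean = 1/λ, so λ = 1/41.4 = 0.0242.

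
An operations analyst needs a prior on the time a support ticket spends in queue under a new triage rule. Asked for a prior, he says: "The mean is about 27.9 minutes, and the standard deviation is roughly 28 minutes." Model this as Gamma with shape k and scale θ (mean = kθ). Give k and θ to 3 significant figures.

For Gamma(k, scale θ): mean = kθ, variance = kθ², so CV = 1/√k.
CV = SD/mean = 28/27.9 = 1.004, hence k = 1/CV² = 0.993.
Then θ = mean/k = 27.9/0.993 = 28.1.

k ≈ 0.993, θ ≈ 28.1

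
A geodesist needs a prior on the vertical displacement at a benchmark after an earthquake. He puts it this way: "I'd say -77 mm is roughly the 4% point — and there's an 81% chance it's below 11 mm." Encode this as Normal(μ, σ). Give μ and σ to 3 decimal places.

μ = -18.390, σ = 33.478

For Normal(μ,σ), the p-quantile is μ + z_p·σ. Here z_{0.04} = -1.751, z_{0.81} = 0.8779.
So -77 = μ − 1.751σ and 11 = μ + 0.8779σ.
Subtracting: σ = (11 − -77)/(0.8779 − (-1.751)) = 33.478.
Then μ = -77 − (-1.751)·33.478 = -18.390.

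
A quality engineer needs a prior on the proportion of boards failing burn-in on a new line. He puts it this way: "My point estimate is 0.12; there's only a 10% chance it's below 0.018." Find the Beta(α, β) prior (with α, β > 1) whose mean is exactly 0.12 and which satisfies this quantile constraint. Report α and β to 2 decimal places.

With mean 0.12 fixed, write α = 0.12s, β = 0.88s where s = α+β.
Need P(θ < 0.018) = 0.1 under Beta(0.12s, 0.88s). Normal approximation: (q−m)/√(m(1−m)/s) ≈ z_{0.1} = -1.28, so s ≈ 0.12·0.88·(-1.28)²/(0.018−0.12)² = 16.7.
At s = 16.7: P(θ<0.018) ≈ 0.032. Adjusting to match 0.1 gives s ≈ 9.60.
So α = 0.12·9.60 ≈ 1.15, β = 0.88·9.60 ≈ 8.45.

α ≈ 1.15, β ≈ 8.45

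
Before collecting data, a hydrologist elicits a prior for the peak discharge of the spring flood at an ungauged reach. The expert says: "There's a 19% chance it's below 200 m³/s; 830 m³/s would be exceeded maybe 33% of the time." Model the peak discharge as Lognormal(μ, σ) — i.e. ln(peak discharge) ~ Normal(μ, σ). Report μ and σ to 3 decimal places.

If T ~ Lognormal(μ,σ) then ln T ~ Normal(μ,σ), so the p-quantile of ln T is μ + z_p·σ.
ln(200) = 5.298 and ln(830) = 6.721; z_{0.19} = -0.8779, z_{0.67} = 0.4399.
σ = (6.721 − 5.298)/(0.4399 − (-0.8779)) = 1.080.
μ = 5.298 − (-0.8779)·1.080 = 6.246.

μ ≈ 6.246, σ ≈ 1.080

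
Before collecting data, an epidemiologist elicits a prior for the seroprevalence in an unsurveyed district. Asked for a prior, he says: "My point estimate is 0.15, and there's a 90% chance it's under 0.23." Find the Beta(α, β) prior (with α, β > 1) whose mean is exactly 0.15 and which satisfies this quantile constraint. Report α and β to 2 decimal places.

α ≈ 5.27, β ≈ 29.87

With mean 0.15 fixed, write α = 0.15s, β = 0.85s where s = α+β.
Need P(θ < 0.23) = 0.9 under Beta(0.15s, 0.85s). Normal approximation: (q−m)/√(m(1−m)/s) ≈ z_{0.9} = 1.28, so s ≈ 0.15·0.85·(1.28)²/(0.23−0.15)² = 32.7.
At s = 32.7: P(θ<0.23) ≈ 0.893. Adjusting to match 0.9 gives s ≈ 35.14.
So α = 0.15·35.14 ≈ 5.27, β = 0.85·35.14 ≈ 29.87.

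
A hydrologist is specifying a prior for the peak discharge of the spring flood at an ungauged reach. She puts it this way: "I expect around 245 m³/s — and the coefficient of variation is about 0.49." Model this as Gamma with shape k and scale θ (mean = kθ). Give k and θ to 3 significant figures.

For Gamma(k, scale θ): mean = kθ, variance = kθ², so CV = 1/√k.
CV = 0.49, hence k = 1/CV² = 4.16.
Then θ = mean/k = 245/4.16 = 58.8.

k ≈ 4.16, θ ≈ 58.8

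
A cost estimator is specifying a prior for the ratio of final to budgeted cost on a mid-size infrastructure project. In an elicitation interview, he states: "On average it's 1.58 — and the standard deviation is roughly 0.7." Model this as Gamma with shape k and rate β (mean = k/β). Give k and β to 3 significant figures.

For Gamma(k, rate β): mean = k/β, variance = k/β², so CV = 1/√k.
CV = SD/mean = 0.7/1.58 = 0.443, hence k = 1/CV² = 5.09.
Then β = k/mean = 5.09/1.58 = 3.22.

k ≈ 5.09, β ≈ 3.22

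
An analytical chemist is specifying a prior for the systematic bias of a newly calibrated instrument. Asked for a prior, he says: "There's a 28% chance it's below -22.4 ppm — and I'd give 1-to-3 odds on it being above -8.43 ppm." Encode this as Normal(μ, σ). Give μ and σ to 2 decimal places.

μ = -15.92, σ = 11.11

The p-quantile of Normal(μ,σ) is μ + z_p·σ, with z_{0.28} = -0.5828 and z_{0.75} = 0.6745.
Eliminate σ: μ = (z₂·x₁ − z₁·x₂)/(z₂ − z₁) = (0.6745·-22.4 − (-0.5828)·-8.43)/1.257 = -15.92.
Then σ = (x₂ − x₁)/(z₂ − z₁) = (-8.43 − -22.4)/1.257 = 11.11.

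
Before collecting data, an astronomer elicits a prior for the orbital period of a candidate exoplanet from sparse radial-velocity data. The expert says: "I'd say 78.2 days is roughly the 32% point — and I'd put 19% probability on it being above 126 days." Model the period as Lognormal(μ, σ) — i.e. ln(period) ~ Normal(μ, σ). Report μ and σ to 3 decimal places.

If T ~ Lognormal(μ,σ) then ln T ~ Normal(μ,σ), so the p-quantile of ln T is μ + z_p·σ.
ln(78.2) = 4.359 and ln(126) = 4.836; z_{0.32} = -0.4677, z_{0.81} = 0.8779.
σ = (4.836 − 4.359)/(0.8779 − (-0.4677)) = 0.354.
μ = 4.359 − (-0.4677)·0.354 = 4.525.

μ ≈ 4.525, σ ≈ 0.354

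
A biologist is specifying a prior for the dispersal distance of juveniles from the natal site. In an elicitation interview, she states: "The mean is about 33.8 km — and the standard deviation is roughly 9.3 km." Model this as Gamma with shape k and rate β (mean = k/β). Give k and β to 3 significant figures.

For Gamma(k, rate β): mean = k/β, variance = k/β², so CV = 1/√k.
CV = SD/mean = 9.3/33.8 = 0.2751, hence k = 1/CV² = 13.2.
Then β = k/mean = 13.2/33.8 = 0.391.

k ≈ 13.2, β ≈ 0.391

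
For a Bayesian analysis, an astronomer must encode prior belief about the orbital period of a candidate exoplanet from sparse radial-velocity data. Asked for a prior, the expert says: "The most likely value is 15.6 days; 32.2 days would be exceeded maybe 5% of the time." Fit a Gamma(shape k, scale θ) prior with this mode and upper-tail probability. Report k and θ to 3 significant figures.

k ≈ 6.27, θ ≈ 2.96

Gamma(k,θ) with k>1 has mode (k−1)θ, so θ = 15.6/(k−1).
Need P(X < 32.2) = 0.95 with θ tied to k this way. Start at k = 2, θ = 15.6: P(X<32.2) ≈ 0.611.
Too low — raise k to concentrate. Iterating converges to k ≈ 6.27.
Then θ = 15.6/(6.27−1) ≈ 2.96.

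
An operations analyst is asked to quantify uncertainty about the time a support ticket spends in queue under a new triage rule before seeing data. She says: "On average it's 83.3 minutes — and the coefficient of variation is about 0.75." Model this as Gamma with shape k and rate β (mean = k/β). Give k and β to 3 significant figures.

For Gamma(k, rate β): mean = k/β, variance = k/β², so CV = 1/√k.
CV = 0.75, hence k = 1/CV² = 1.78.
Then β = k/mean = 1.78/83.3 = 0.0213.

k ≈ 1.78, β ≈ 0.0213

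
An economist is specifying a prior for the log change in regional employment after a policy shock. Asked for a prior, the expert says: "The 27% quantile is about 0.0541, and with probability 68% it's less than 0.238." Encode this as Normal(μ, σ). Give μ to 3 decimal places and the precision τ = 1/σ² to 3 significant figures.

For Normal(μ,σ), the p-quantile is μ + z_p·σ. Here z_{0.27} = -0.6128, z_{0.68} = 0.4677.
So 0.0541 = μ − 0.6128σ and 0.238 = μ + 0.4677σ.
Subtracting: σ = (0.238 − 0.0541)/(0.4677 − (-0.6128)) = 0.170.
Then μ = 0.0541 − (-0.6128)·0.170 = 0.158.
Precision τ = 1/σ² = 1/0.1702² = 34.5.

μ = 0.158, τ = 34.5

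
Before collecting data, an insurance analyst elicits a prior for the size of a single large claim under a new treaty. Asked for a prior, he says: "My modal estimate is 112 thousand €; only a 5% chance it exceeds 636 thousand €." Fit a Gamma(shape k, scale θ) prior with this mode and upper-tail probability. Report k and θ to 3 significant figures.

Gamma(k,θ) with k>1 has mode (k−1)θ, so θ = 112/(k−1).
Need P(X < 636) = 0.95 with θ tied to k this way. Start at k = 2, θ = 112: P(X<636) ≈ 0.977.
Too high — lower k to spread out. Iterating converges to k ≈ 1.77.
Then θ = 112/(1.77−1) ≈ 146.

k ≈ 1.77, θ ≈ 146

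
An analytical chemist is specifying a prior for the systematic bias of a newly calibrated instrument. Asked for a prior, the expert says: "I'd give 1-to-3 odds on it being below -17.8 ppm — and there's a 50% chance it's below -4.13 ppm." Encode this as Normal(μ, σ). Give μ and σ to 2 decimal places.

The p-quantile of Normal(μ,σ) is μ + z_p·σ, with z_{0.25} = -0.6745 and z_{0.5} = 0.
Eliminate σ: μ = (z₂·x₁ − z₁·x₂)/(z₂ − z₁) = (0·-17.8 − (-0.6745)·-4.13)/0.6745 = -4.13.
Then σ = (x₂ − x₁)/(z₂ − z₁) = (-4.13 − -17.8)/0.6745 = 20.27.

μ = -4.13, σ = 20.27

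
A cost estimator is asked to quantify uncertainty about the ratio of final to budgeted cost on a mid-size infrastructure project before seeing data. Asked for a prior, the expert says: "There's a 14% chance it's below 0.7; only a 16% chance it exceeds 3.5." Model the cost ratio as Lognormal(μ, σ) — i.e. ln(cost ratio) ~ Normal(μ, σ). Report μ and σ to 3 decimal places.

μ ≈ 0.481, σ ≈ 0.776

If T ~ Lognormal(μ,σ) then ln T ~ Normal(μ,σ), so the p-quantile of ln T is μ + z_p·σ.
ln(0.7) = -0.3567 and ln(3.5) = 1.253; z_{0.14} = -1.08, z_{0.84} = 0.9945.
σ = (1.253 − -0.3567)/(0.9945 − (-1.08)) = 0.776.
μ = -0.3567 − (-1.08)·0.776 = 0.481.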